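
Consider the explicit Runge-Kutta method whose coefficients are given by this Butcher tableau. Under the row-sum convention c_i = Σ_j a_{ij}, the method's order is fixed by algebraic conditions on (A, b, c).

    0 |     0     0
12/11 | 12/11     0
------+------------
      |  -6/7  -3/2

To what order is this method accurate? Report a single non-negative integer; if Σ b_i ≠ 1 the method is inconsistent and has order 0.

0

b = (-6/7, -3/2)
c = (0, 12/11)
Σ b_i: (-6/7)·1 + (-3/2)·1 = -33/14 ≠ 1 ⇒ order 0.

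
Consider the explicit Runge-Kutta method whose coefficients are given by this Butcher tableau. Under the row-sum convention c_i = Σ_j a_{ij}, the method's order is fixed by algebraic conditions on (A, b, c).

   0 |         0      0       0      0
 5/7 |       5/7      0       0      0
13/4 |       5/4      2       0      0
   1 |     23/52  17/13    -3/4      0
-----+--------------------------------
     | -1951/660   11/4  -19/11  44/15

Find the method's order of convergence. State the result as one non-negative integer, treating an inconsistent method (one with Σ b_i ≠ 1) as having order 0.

1

b = (-1951/660, 11/4, -19/11, 44/15)
c = (0, 5/7, 13/4, 1)
Ac = (0, 0, 10/7, -2189/1456)
Σ b_i: (-1951/660)·1 + 11/4·1 + (-19/11)·1 + 44/15·1 = 1 ✓
b·c: 11/4·5/7 + (-19/11)·13/4 + 44/15·1 = -827/1155 ≠ 1/2 ⇒ order 1.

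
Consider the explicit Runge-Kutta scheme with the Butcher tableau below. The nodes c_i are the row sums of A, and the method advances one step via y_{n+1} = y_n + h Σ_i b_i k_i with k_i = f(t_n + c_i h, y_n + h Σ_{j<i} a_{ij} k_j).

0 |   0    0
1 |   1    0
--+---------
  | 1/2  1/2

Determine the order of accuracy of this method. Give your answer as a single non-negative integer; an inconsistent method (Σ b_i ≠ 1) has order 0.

2

b = (1/2, 1/2)
c = (0, 1)
Σ b_i: 1/2·1 + 1/2·1 = 1 ✓
b·c: 1/2·1 = 1/2 ✓; 2 stages ⇒ order 2.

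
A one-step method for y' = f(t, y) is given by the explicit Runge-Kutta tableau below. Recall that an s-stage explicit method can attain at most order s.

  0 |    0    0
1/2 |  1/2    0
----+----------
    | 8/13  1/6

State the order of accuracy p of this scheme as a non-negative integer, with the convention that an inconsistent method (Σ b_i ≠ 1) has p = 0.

b = (8/13, 1/6)
c = (0, 1/2)
Σ b_i: 8/13·1 + 1/6·1 = 61/78 ≠ 1 ⇒ order 0.

0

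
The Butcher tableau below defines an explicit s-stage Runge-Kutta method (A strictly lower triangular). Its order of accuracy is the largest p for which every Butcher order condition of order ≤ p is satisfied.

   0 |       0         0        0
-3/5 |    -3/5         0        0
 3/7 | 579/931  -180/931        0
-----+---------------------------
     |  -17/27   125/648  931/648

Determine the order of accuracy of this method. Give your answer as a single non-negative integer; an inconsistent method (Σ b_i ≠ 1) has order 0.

3

b = (-17/27, 125/648, 931/648)
c = (0, -3/5, 3/7)
Ac = (0, 0, 108/931)
Σ b_i: (-17/27)·1 + 125/648·1 + 931/648·1 = 1 ✓
b·c: 125/648·(-3/5) + 931/648·3/7 = 1/2 ✓
b·c²: 125/648·9/25 + 931/648·9/49 = 1/3 ✓
b·Ac: 931/648·108/931 = 1/6 ✓; 3 stages ⇒ order 3.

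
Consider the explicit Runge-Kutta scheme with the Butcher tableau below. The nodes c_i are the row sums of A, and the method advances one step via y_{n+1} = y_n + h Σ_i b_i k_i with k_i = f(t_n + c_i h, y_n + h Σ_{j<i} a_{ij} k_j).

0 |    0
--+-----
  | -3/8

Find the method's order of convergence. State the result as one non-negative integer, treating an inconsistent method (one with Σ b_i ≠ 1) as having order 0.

0

b = (-3/8)
c = (0)
Σ b_i: (-3/8)·1 = -3/8 ≠ 1 ⇒ order 0.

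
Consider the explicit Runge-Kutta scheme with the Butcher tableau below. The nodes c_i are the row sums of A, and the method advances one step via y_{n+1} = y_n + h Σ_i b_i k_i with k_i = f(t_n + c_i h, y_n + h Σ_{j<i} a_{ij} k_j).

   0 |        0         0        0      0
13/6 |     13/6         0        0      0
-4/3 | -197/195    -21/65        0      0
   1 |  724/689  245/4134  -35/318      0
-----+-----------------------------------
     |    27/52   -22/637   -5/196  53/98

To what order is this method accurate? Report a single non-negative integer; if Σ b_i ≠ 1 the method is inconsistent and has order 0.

4

b = (27/52, -22/637, -5/196, 53/98)
c = (0, 13/6, -4/3, 1)
Ac = (0, 0, -7/10, 175/636)
Σ b_i: 27/52·1 + (-22/637)·1 + (-5/196)·1 + 53/98·1 = 1 ✓
b·c: (-22/637)·13/6 + (-5/196)·(-4/3) + 53/98·1 = 1/2 ✓
b·c²: (-22/637)·169/36 + (-5/196)·16/9 + 53/98·1 = 1/3 ✓
b·Ac: (-5/196)·(-7/10) + 53/98·175/636 = 1/6 ✓
b·c³: (-22/637)·2197/216 + (-5/196)·(-64/27) + 53/98·1 = 1/4 ✓
b·(c∘Ac): (-5/196)·14/15 + 53/98·175/636 = 1/8 ✓
b·Ac²: (-5/196)·(-91/60) + 53/98·35/424 = 1/12 ✓
b·A²c: 53/98·49/636 = 1/24 ✓; 4 stages ⇒ order 4.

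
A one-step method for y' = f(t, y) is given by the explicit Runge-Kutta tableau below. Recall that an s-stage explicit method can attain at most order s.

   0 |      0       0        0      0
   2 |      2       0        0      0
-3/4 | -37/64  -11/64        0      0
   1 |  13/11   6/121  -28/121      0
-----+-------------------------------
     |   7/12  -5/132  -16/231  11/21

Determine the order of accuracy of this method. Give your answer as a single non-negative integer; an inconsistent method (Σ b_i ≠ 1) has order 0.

b = (7/12, -5/132, -16/231, 11/21)
c = (0, 2, -3/4, 1)
Ac = (0, 0, -11/32, 3/11)
Σ b_i: 7/12·1 + (-5/132)·1 + (-16/231)·1 + 11/21·1 = 1 ✓
b·c: (-5/132)·2 + (-16/231)·(-3/4) + 11/21·1 = 1/2 ✓
b·c²: (-5/132)·4 + (-16/231)·9/16 + 11/21·1 = 1/3 ✓
b·Ac: (-16/231)·(-11/32) + 11/21·3/11 = 1/6 ✓
b·c³: (-5/132)·8 + (-16/231)·(-27/64) + 11/21·1 = 1/4 ✓
b·(c∘Ac): (-16/231)·33/128 + 11/21·3/11 = 1/8 ✓
b·Ac²: (-16/231)·(-11/16) + 11/21·3/44 = 1/12 ✓
b·A²c: 11/21·7/88 = 1/24 ✓; 4 stages ⇒ order 4.

4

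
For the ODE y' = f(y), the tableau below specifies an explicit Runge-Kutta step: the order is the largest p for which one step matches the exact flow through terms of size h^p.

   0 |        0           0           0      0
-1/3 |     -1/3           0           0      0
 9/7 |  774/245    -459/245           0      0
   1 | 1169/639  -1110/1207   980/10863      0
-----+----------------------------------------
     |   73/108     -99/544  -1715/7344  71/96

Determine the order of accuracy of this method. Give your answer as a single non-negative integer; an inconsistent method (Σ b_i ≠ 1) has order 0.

b = (73/108, -99/544, -1715/7344, 71/96)
c = (0, -1/3, 9/7, 1)
Ac = (0, 0, 153/245, 30/71)
Σ b_i: 73/108·1 + (-99/544)·1 + (-1715/7344)·1 + 71/96·1 = 1 ✓
b·c: (-99/544)·(-1/3) + (-1715/7344)·9/7 + 71/96·1 = 1/2 ✓
b·c²: (-99/544)·1/9 + (-1715/7344)·81/49 + 71/96·1 = 1/3 ✓
b·Ac: (-1715/7344)·153/245 + 71/96·30/71 = 1/6 ✓
b·c³: (-99/544)·(-1/27) + (-1715/7344)·729/343 + 71/96·1 = 1/4 ✓
b·(c∘Ac): (-1715/7344)·1377/1715 + 71/96·30/71 = 1/8 ✓
b·Ac²: (-1715/7344)·(-51/245) + 71/96·10/213 = 1/12 ✓
b·A²c: 71/96·4/71 = 1/24 ✓; 4 stages ⇒ order 4.

4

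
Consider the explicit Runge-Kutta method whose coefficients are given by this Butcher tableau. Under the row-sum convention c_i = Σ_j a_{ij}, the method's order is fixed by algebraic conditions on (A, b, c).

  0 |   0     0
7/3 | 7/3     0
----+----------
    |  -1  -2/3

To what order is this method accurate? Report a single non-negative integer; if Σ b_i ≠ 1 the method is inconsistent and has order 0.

b = (-1, -2/3)
c = (0, 7/3)
Σ b_i: (-1)·1 + (-2/3)·1 = -5/3 ≠ 1 ⇒ order 0.

0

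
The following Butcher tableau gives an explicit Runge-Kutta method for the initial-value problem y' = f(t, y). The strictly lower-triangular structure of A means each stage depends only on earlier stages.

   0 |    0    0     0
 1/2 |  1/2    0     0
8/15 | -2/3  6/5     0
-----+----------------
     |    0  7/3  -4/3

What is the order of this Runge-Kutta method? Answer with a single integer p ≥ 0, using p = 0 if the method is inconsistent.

1

b = (0, 7/3, -4/3)
c = (0, 1/2, 8/15)
Ac = (0, 0, 3/5)
Σ b_i: 7/3·1 + (-4/3)·1 = 1 ✓
b·c: 7/3·1/2 + (-4/3)·8/15 = 41/90 ≠ 1/2 ⇒ order 1.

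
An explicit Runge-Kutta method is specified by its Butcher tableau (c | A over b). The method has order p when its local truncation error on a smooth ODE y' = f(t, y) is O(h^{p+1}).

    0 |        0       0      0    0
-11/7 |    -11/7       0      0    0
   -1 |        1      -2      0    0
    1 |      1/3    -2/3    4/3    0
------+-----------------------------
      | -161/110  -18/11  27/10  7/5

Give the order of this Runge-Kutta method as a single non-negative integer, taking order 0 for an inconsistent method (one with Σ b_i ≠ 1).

1

b = (-161/110, -18/11, 27/10, 7/5)
c = (0, -11/7, -1, 1)
Ac = (0, 0, 22/7, -2/7)
Σ b_i: (-161/110)·1 + (-18/11)·1 + 27/10·1 + 7/5·1 = 1 ✓
b·c: (-18/11)·(-11/7) + 27/10·(-1) + 7/5·1 = 89/70 ≠ 1/2 ⇒ order 1.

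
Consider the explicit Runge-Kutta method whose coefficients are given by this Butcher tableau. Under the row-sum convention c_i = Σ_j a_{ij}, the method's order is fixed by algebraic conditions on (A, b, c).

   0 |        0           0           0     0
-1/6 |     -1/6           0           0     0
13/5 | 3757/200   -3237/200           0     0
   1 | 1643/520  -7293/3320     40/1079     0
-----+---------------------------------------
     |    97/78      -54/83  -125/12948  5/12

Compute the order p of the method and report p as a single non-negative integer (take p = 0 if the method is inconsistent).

b = (97/78, -54/83, -125/12948, 5/12)
c = (0, -1/6, 13/5, 1)
Ac = (0, 0, 1079/400, 37/80)
Σ b_i: 97/78·1 + (-54/83)·1 + (-125/12948)·1 + 5/12·1 = 1 ✓
b·c: (-54/83)·(-1/6) + (-125/12948)·13/5 + 5/12·1 = 1/2 ✓
b·c²: (-54/83)·1/36 + (-125/12948)·169/25 + 5/12·1 = 1/3 ✓
b·Ac: (-125/12948)·1079/400 + 5/12·37/80 = 1/6 ✓
b·c³: (-54/83)·(-1/216) + (-125/12948)·2197/125 + 5/12·1 = 1/4 ✓
b·(c∘Ac): (-125/12948)·14027/2000 + 5/12·37/80 = 1/8 ✓
b·Ac²: (-125/12948)·(-1079/2400) + 5/12·91/480 = 1/12 ✓
b·A²c: 5/12·1/10 = 1/24 ✓; 4 stages ⇒ order 4.

4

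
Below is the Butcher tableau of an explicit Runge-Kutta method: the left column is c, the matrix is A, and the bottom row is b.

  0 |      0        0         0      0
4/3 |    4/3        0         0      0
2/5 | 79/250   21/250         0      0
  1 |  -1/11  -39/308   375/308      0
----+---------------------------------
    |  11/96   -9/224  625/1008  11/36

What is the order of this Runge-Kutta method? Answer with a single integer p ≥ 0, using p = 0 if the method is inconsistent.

4

b = (11/96, -9/224, 625/1008, 11/36)
c = (0, 4/3, 2/5, 1)
Ac = (0, 0, 14/125, 7/22)
Σ b_i: 11/96·1 + (-9/224)·1 + 625/1008·1 + 11/36·1 = 1 ✓
b·c: (-9/224)·4/3 + 625/1008·2/5 + 11/36·1 = 1/2 ✓
b·c²: (-9/224)·16/9 + 625/1008·4/25 + 11/36·1 = 1/3 ✓
b·Ac: 625/1008·14/125 + 11/36·7/22 = 1/6 ✓
b·c³: (-9/224)·64/27 + 625/1008·8/125 + 11/36·1 = 1/4 ✓
b·(c∘Ac): 625/1008·28/625 + 11/36·7/22 = 1/8 ✓
b·Ac²: 625/1008·56/375 + 11/36·(-1/33) = 1/12 ✓
b·A²c: 11/36·3/22 = 1/24 ✓; 4 stages ⇒ order 4.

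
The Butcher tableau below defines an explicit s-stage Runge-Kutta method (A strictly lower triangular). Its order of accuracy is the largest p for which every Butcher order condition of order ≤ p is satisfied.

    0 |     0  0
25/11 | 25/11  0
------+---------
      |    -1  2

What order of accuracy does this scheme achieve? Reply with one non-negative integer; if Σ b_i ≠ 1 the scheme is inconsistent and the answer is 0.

1

b = (-1, 2)
c = (0, 25/11)
Σ b_i: (-1)·1 + 2·1 = 1 ✓
b·c: 2·25/11 = 50/11 ≠ 1/2 ⇒ order 1.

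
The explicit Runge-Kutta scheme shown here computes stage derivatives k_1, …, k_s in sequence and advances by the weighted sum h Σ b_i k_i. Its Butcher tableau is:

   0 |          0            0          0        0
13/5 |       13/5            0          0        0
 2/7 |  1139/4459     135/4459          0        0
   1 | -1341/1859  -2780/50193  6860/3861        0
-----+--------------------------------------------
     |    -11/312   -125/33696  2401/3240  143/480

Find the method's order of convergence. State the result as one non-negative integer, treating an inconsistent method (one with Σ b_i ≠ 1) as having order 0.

4

b = (-11/312, -125/33696, 2401/3240, 143/480)
c = (0, 13/5, 2/7, 1)
Ac = (0, 0, 27/343, 4/11)
Σ b_i: (-11/312)·1 + (-125/33696)·1 + 2401/3240·1 + 143/480·1 = 1 ✓
b·c: (-125/33696)·13/5 + 2401/3240·2/7 + 143/480·1 = 1/2 ✓
b·c²: (-125/33696)·169/25 + 2401/3240·4/49 + 143/480·1 = 1/3 ✓
b·Ac: 2401/3240·27/343 + 143/480·4/11 = 1/6 ✓
b·c³: (-125/33696)·2197/125 + 2401/3240·8/343 + 143/480·1 = 1/4 ✓
b·(c∘Ac): 2401/3240·54/2401 + 143/480·4/11 = 1/8 ✓
b·Ac²: 2401/3240·351/1715 + 143/480·(-164/715) = 1/12 ✓
b·A²c: 143/480·20/143 = 1/24 ✓; 4 stages ⇒ order 4.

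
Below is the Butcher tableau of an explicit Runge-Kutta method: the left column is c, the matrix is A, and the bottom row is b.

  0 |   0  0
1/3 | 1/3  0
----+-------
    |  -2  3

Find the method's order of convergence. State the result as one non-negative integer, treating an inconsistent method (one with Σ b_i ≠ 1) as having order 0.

b = (-2, 3)
c = (0, 1/3)
Σ b_i: (-2)·1 + 3·1 = 1 ✓
b·c: 3·1/3 = 1 ≠ 1/2 ⇒ order 1.

1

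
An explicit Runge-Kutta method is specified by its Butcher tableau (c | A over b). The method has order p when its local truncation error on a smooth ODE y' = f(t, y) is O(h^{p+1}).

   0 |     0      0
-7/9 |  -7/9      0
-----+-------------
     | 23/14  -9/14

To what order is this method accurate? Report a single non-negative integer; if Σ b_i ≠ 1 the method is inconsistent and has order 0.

2

b = (23/14, -9/14)
c = (0, -7/9)
Σ b_i: 23/14·1 + (-9/14)·1 = 1 ✓
b·c: (-9/14)·(-7/9) = 1/2 ✓; 2 stages ⇒ order 2.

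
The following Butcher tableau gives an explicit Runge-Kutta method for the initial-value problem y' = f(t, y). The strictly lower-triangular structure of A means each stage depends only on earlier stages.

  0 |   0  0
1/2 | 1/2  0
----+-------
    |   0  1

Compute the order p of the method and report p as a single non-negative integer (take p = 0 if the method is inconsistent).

b = (0, 1)
c = (0, 1/2)
Σ b_i: 1·1 = 1 ✓
b·c: 1·1/2 = 1/2 ✓; 2 stages ⇒ order 2.

2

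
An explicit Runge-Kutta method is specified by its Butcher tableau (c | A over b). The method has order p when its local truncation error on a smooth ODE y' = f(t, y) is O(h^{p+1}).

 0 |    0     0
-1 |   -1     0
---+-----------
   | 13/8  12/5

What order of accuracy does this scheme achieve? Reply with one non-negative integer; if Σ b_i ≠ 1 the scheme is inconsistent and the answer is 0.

0

b = (13/8, 12/5)
c = (0, -1)
Σ b_i: 13/8·1 + 12/5·1 = 161/40 ≠ 1 ⇒ order 0.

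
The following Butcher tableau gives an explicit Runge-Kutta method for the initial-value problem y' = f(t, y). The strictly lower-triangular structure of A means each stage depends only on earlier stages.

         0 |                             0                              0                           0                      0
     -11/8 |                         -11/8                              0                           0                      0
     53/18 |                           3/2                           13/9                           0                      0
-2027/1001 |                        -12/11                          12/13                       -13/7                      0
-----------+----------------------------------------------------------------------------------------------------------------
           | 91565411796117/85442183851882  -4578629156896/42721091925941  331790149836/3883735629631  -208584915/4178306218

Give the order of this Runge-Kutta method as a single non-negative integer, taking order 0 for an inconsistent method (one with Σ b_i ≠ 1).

3

b = (91565411796117/85442183851882, -4578629156896/42721091925941, 331790149836/3883735629631, -208584915/4178306218)
c = (0, -11/8, 53/18, -2027/1001)
Ac = (0, 0, -143/72, -5518/819)
Σ b_i: 91565411796117/85442183851882·1 + (-4578629156896/42721091925941)·1 + 331790149836/3883735629631·1 + (-208584915/4178306218)·1 = 1 ✓
b·c: (-4578629156896/42721091925941)·(-11/8) + 331790149836/3883735629631·53/18 + (-208584915/4178306218)·(-2027/1001) = 1/2 ✓
b·c²: (-4578629156896/42721091925941)·121/64 + 331790149836/3883735629631·2809/324 + (-208584915/4178306218)·4108729/1002001 = 1/3 ✓
b·Ac: 331790149836/3883735629631·(-143/72) + (-208584915/4178306218)·(-5518/819) = 1/6 ✓
b·c³: (-4578629156896/42721091925941)·(-1331/512) + 331790149836/3883735629631·148877/5832 + (-208584915/4178306218)·(-8328393683/1003003001) = 4826693123199756203/1679451565792592592 ≠ 1/4 ⇒ order 3.
b·(c∘Ac): 331790149836/3883735629631·(-7579/1296) + (-208584915/4178306218)·11184986/819819 = -1667437602951/1412267501684 ≠ 1/8
b·Ac²: 331790149836/3883735629631·1573/576 + (-208584915/4178306218)·(-1693063/117936) = 1714698494003/1805028286176 ≠ 1/12
b·A²c: (-208584915/4178306218)·1859/504 = -18464731285/100279349232 ≠ 1/24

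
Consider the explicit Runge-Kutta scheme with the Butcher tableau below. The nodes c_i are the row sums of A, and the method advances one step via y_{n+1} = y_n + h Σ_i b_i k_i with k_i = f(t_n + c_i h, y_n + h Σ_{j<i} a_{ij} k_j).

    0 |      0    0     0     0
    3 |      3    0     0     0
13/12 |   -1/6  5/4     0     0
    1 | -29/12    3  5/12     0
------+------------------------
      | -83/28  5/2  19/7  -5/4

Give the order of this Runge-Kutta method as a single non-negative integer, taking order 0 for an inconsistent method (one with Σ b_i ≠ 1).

b = (-83/28, 5/2, 19/7, -5/4)
c = (0, 3, 13/12, 1)
Ac = (0, 0, 15/4, 1361/144)
Σ b_i: (-83/28)·1 + 5/2·1 + 19/7·1 + (-5/4)·1 = 1 ✓
b·c: 5/2·3 + 19/7·13/12 + (-5/4)·1 = 193/21 ≠ 1/2 ⇒ order 1.

1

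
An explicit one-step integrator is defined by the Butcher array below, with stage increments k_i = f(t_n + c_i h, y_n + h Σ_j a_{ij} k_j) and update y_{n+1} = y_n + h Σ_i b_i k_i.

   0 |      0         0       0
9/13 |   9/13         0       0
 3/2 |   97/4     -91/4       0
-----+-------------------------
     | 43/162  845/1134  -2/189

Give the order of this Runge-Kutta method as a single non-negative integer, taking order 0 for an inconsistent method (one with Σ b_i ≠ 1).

b = (43/162, 845/1134, -2/189)
c = (0, 9/13, 3/2)
Ac = (0, 0, -63/4)
Σ b_i: 43/162·1 + 845/1134·1 + (-2/189)·1 = 1 ✓
b·c: 845/1134·9/13 + (-2/189)·3/2 = 1/2 ✓
b·c²: 845/1134·81/169 + (-2/189)·9/4 = 1/3 ✓
b·Ac: (-2/189)·(-63/4) = 1/6 ✓; 3 stages ⇒ order 3.

3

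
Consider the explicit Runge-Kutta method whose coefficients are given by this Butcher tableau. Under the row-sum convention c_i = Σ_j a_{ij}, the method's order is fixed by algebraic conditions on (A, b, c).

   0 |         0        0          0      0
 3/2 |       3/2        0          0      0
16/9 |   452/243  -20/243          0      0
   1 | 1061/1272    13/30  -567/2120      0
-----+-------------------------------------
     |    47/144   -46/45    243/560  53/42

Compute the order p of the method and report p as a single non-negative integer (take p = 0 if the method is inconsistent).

4

b = (47/144, -46/45, 243/560, 53/42)
c = (0, 3/2, 16/9, 1)
Ac = (0, 0, -10/81, 37/212)
Σ b_i: 47/144·1 + (-46/45)·1 + 243/560·1 + 53/42·1 = 1 ✓
b·c: (-46/45)·3/2 + 243/560·16/9 + 53/42·1 = 1/2 ✓
b·c²: (-46/45)·9/4 + 243/560·256/81 + 53/42·1 = 1/3 ✓
b·Ac: 243/560·(-10/81) + 53/42·37/212 = 1/6 ✓
b·c³: (-46/45)·27/8 + 243/560·4096/729 + 53/42·1 = 1/4 ✓
b·(c∘Ac): 243/560·(-160/729) + 53/42·37/212 = 1/8 ✓
b·Ac²: 243/560·(-5/27) + 53/42·55/424 = 1/12 ✓
b·A²c: 53/42·7/212 = 1/24 ✓; 4 stages ⇒ order 4.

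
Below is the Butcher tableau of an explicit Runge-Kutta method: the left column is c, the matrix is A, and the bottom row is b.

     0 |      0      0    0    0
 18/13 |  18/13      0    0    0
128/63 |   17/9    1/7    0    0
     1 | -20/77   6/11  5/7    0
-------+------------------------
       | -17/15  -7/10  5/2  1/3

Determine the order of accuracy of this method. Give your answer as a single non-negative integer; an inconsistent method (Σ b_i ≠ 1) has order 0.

b = (-17/15, -7/10, 5/2, 1/3)
c = (0, 18/13, 128/63, 1)
Ac = (0, 0, 18/91, 139148/63063)
Σ b_i: (-17/15)·1 + (-7/10)·1 + 5/2·1 + 1/3·1 = 1 ✓
b·c: (-7/10)·18/13 + 5/2·128/63 + 1/3·1 = 18196/4095 ≠ 1/2 ⇒ order 1.

1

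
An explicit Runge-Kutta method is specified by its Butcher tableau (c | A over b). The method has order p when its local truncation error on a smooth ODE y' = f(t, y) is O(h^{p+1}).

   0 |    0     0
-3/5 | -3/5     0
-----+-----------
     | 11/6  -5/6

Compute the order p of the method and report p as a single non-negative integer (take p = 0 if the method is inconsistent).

2

b = (11/6, -5/6)
c = (0, -3/5)
Σ b_i: 11/6·1 + (-5/6)·1 = 1 ✓
b·c: (-5/6)·(-3/5) = 1/2 ✓; 2 stages ⇒ order 2.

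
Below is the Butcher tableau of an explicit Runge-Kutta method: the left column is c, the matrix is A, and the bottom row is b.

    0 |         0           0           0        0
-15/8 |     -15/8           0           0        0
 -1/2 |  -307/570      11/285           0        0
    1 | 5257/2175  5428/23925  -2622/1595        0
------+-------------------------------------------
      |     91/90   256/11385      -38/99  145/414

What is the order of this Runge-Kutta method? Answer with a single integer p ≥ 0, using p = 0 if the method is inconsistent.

b = (91/90, 256/11385, -38/99, 145/414)
c = (0, -15/8, -1/2, 1)
Ac = (0, 0, -11/152, 23/58)
Σ b_i: 91/90·1 + 256/11385·1 + (-38/99)·1 + 145/414·1 = 1 ✓
b·c: 256/11385·(-15/8) + (-38/99)·(-1/2) + 145/414·1 = 1/2 ✓
b·c²: 256/11385·225/64 + (-38/99)·1/4 + 145/414·1 = 1/3 ✓
b·Ac: (-38/99)·(-11/152) + 145/414·23/58 = 1/6 ✓
b·c³: 256/11385·(-3375/512) + (-38/99)·(-1/8) + 145/414·1 = 1/4 ✓
b·(c∘Ac): (-38/99)·11/304 + 145/414·23/58 = 1/8 ✓
b·Ac²: (-38/99)·165/1216 + 145/414·897/2320 = 1/12 ✓
b·A²c: 145/414·69/580 = 1/24 ✓; 4 stages ⇒ order 4.

4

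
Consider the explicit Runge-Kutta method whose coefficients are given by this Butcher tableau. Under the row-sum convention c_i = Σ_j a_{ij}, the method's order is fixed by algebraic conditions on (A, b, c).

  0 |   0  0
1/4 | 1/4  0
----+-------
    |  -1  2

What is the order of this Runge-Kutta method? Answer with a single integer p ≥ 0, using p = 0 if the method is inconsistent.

b = (-1, 2)
c = (0, 1/4)
Σ b_i: (-1)·1 + 2·1 = 1 ✓
b·c: 2·1/4 = 1/2 ✓; 2 stages ⇒ order 2.

2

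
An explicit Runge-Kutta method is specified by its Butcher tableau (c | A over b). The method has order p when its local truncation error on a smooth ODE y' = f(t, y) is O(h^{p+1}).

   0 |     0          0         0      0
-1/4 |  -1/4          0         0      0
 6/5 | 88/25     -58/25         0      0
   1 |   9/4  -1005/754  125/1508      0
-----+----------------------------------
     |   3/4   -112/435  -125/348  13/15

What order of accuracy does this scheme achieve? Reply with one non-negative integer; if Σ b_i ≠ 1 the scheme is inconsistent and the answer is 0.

4

b = (3/4, -112/435, -125/348, 13/15)
c = (0, -1/4, 6/5, 1)
Ac = (0, 0, 29/50, 45/104)
Σ b_i: 3/4·1 + (-112/435)·1 + (-125/348)·1 + 13/15·1 = 1 ✓
b·c: (-112/435)·(-1/4) + (-125/348)·6/5 + 13/15·1 = 1/2 ✓
b·c²: (-112/435)·1/16 + (-125/348)·36/25 + 13/15·1 = 1/3 ✓
b·Ac: (-125/348)·29/50 + 13/15·45/104 = 1/6 ✓
b·c³: (-112/435)·(-1/64) + (-125/348)·216/125 + 13/15·1 = 1/4 ✓
b·(c∘Ac): (-125/348)·87/125 + 13/15·45/104 = 1/8 ✓
b·Ac²: (-125/348)·(-29/200) + 13/15·15/416 = 1/12 ✓
b·A²c: 13/15·5/104 = 1/24 ✓; 4 stages ⇒ order 4.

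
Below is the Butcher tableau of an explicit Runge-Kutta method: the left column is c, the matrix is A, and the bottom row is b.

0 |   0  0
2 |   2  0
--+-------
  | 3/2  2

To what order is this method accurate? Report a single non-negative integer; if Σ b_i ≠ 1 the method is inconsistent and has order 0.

0

b = (3/2, 2)
c = (0, 2)
Σ b_i: 3/2·1 + 2·1 = 7/2 ≠ 1 ⇒ order 0.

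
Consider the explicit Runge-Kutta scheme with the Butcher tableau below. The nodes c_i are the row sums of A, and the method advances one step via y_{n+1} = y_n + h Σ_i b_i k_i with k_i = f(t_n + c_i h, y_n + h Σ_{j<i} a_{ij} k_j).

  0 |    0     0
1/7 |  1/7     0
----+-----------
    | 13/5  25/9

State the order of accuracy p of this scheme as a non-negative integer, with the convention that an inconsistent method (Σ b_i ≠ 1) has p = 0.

b = (13/5, 25/9)
c = (0, 1/7)
Σ b_i: 13/5·1 + 25/9·1 = 242/45 ≠ 1 ⇒ order 0.

0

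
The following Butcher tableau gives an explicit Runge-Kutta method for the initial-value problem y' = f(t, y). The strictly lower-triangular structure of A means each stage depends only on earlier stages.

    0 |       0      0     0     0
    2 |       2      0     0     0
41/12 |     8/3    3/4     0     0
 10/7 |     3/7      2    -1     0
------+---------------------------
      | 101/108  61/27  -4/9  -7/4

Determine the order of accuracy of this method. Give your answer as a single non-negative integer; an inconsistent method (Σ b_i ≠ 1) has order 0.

b = (101/108, 61/27, -4/9, -7/4)
c = (0, 2, 41/12, 10/7)
Ac = (0, 0, 3/2, 7/12)
Σ b_i: 101/108·1 + 61/27·1 + (-4/9)·1 + (-7/4)·1 = 1 ✓
b·c: 61/27·2 + (-4/9)·41/12 + (-7/4)·10/7 = 1/2 ✓
b·c²: 61/27·4 + (-4/9)·1681/144 + (-7/4)·100/49 = 629/2268 ≠ 1/3 ⇒ order 2.
b·Ac: (-4/9)·3/2 + (-7/4)·7/12 = -27/16 ≠ 1/6

2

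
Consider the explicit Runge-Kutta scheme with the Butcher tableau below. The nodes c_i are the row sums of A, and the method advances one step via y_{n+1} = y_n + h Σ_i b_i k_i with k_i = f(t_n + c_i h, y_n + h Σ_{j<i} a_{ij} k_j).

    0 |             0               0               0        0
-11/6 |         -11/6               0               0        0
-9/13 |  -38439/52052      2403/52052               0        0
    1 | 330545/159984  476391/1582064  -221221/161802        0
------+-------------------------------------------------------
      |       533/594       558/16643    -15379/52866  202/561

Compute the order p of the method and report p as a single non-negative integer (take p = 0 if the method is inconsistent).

4

b = (533/594, 558/16643, -15379/52866, 202/561)
c = (0, -11/6, -9/13, 1)
Ac = (0, 0, -801/9464, 1275/3232)
Σ b_i: 533/594·1 + 558/16643·1 + (-15379/52866)·1 + 202/561·1 = 1 ✓
b·c: 558/16643·(-11/6) + (-15379/52866)·(-9/13) + 202/561·1 = 1/2 ✓
b·c²: 558/16643·121/36 + (-15379/52866)·81/169 + 202/561·1 = 1/3 ✓
b·Ac: (-15379/52866)·(-801/9464) + 202/561·1275/3232 = 1/6 ✓
b·c³: 558/16643·(-1331/216) + (-15379/52866)·(-729/2197) + 202/561·1 = 1/4 ✓
b·(c∘Ac): (-15379/52866)·7209/123032 + 202/561·1275/3232 = 1/8 ✓
b·Ac²: (-15379/52866)·2937/18928 + 202/561·6919/19392 = 1/12 ✓
b·A²c: 202/561·187/1616 = 1/24 ✓; 4 stages ⇒ order 4.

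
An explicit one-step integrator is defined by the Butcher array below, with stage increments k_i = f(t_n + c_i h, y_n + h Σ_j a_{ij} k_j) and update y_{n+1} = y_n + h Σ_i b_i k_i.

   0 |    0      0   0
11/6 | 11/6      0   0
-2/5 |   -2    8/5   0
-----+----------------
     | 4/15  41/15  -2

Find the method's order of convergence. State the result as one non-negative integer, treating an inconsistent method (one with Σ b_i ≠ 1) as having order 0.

b = (4/15, 41/15, -2)
c = (0, 11/6, -2/5)
Ac = (0, 0, 44/15)
Σ b_i: 4/15·1 + 41/15·1 + (-2)·1 = 1 ✓
b·c: 41/15·11/6 + (-2)·(-2/5) = 523/90 ≠ 1/2 ⇒ order 1.

1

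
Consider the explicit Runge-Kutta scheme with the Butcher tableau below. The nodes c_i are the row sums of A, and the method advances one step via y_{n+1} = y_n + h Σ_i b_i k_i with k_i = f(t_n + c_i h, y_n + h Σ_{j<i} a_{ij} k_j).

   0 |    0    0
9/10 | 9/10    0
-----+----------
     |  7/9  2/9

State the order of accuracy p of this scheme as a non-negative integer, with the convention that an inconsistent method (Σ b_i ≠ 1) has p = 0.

b = (7/9, 2/9)
c = (0, 9/10)
Σ b_i: 7/9·1 + 2/9·1 = 1 ✓
b·c: 2/9·9/10 = 1/5 ≠ 1/2 ⇒ order 1.

1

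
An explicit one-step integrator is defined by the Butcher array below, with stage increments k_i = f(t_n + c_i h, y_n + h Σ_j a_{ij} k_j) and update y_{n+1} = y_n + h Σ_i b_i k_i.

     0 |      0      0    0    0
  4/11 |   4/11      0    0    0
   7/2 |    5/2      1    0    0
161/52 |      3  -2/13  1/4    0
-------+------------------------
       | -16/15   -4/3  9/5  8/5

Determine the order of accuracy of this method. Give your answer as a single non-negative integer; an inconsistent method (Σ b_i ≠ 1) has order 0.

b = (-16/15, -4/3, 9/5, 8/5)
c = (0, 4/11, 7/2, 161/52)
Ac = (0, 0, 4/11, 937/1144)
Σ b_i: (-16/15)·1 + (-4/3)·1 + 9/5·1 + 8/5·1 = 1 ✓
b·c: (-4/3)·4/11 + 9/5·7/2 + 8/5·161/52 = 46199/4290 ≠ 1/2 ⇒ order 1.

1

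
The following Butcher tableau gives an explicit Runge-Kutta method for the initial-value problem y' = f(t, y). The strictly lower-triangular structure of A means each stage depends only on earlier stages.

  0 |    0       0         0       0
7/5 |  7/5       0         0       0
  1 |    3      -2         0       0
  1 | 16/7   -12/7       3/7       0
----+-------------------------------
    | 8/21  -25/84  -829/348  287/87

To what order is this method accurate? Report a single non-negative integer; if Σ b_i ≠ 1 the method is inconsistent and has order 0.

b = (8/21, -25/84, -829/348, 287/87)
c = (0, 7/5, 1, 1)
Ac = (0, 0, -14/5, -69/35)
Σ b_i: 8/21·1 + (-25/84)·1 + (-829/348)·1 + 287/87·1 = 1 ✓
b·c: (-25/84)·7/5 + (-829/348)·1 + 287/87·1 = 1/2 ✓
b·c²: (-25/84)·49/25 + (-829/348)·1 + 287/87·1 = 1/3 ✓
b·Ac: (-829/348)·(-14/5) + 287/87·(-69/35) = 1/6 ✓
b·c³: (-25/84)·343/125 + (-829/348)·1 + 287/87·1 = 1/10 ≠ 1/4 ⇒ order 3.
b·(c∘Ac): (-829/348)·(-14/5) + 287/87·(-69/35) = 1/6 ≠ 1/8
b·Ac²: (-829/348)·(-98/25) + 287/87·(-513/175) = -289/870 ≠ 1/12
b·A²c: 287/87·(-6/5) = -574/145 ≠ 1/24

3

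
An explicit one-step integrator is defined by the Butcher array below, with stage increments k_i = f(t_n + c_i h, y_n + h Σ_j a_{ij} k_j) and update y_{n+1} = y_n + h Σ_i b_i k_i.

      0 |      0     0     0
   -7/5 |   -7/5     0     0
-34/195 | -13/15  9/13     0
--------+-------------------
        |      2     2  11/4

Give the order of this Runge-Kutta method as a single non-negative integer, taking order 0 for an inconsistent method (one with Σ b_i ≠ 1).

0

b = (2, 2, 11/4)
c = (0, -7/5, -34/195)
Ac = (0, 0, -63/65)
Σ b_i: 2·1 + 2·1 + 11/4·1 = 27/4 ≠ 1 ⇒ order 0.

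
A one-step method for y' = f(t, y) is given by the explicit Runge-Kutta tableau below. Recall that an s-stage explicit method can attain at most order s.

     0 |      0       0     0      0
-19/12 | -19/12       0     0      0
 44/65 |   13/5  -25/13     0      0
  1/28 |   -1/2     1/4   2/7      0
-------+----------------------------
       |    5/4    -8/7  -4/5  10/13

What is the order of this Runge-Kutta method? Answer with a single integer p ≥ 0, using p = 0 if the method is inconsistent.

0

b = (5/4, -8/7, -4/5, 10/13)
c = (0, -19/12, 44/65, 1/28)
Ac = (0, 0, 475/156, -4421/21840)
Σ b_i: 5/4·1 + (-8/7)·1 + (-4/5)·1 + 10/13·1 = 139/1820 ≠ 1 ⇒ order 0.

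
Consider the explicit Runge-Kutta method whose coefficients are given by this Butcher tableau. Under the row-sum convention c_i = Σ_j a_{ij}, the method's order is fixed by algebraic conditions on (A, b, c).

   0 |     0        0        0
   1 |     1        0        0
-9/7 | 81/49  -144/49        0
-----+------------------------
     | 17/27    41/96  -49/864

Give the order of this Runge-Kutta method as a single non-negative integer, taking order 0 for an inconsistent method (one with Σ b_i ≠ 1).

3

b = (17/27, 41/96, -49/864)
c = (0, 1, -9/7)
Ac = (0, 0, -144/49)
Σ b_i: 17/27·1 + 41/96·1 + (-49/864)·1 = 1 ✓
b·c: 41/96·1 + (-49/864)·(-9/7) = 1/2 ✓
b·c²: 41/96·1 + (-49/864)·81/49 = 1/3 ✓
b·Ac: (-49/864)·(-144/49) = 1/6 ✓; 3 stages ⇒ order 3.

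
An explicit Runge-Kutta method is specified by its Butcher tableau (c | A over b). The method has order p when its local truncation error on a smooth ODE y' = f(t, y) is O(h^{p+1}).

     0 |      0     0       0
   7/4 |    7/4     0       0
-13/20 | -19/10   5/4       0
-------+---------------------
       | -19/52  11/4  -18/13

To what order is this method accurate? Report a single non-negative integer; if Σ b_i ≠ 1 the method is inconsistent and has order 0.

1

b = (-19/52, 11/4, -18/13)
c = (0, 7/4, -13/20)
Ac = (0, 0, 35/16)
Σ b_i: (-19/52)·1 + 11/4·1 + (-18/13)·1 = 1 ✓
b·c: 11/4·7/4 + (-18/13)·(-13/20) = 457/80 ≠ 1/2 ⇒ order 1.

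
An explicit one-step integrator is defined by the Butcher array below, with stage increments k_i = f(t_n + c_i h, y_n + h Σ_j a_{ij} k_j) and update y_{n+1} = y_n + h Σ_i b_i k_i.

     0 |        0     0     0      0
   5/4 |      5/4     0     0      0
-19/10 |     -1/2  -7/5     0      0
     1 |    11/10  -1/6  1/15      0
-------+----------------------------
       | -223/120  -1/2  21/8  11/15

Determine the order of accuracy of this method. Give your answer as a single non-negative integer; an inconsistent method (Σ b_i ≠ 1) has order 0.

b = (-223/120, -1/2, 21/8, 11/15)
c = (0, 5/4, -19/10, 1)
Ac = (0, 0, -7/4, -67/200)
Σ b_i: (-223/120)·1 + (-1/2)·1 + 21/8·1 + 11/15·1 = 1 ✓
b·c: (-1/2)·5/4 + 21/8·(-19/10) + 11/15·1 = -1171/240 ≠ 1/2 ⇒ order 1.

1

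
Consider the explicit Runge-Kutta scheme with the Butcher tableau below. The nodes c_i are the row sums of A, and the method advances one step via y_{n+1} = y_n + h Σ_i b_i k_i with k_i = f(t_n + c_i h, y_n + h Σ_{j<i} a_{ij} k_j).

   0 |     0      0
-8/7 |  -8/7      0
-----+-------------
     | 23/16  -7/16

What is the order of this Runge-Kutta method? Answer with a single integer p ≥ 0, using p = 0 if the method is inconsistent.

b = (23/16, -7/16)
c = (0, -8/7)
Σ b_i: 23/16·1 + (-7/16)·1 = 1 ✓
b·c: (-7/16)·(-8/7) = 1/2 ✓; 2 stages ⇒ order 2.

2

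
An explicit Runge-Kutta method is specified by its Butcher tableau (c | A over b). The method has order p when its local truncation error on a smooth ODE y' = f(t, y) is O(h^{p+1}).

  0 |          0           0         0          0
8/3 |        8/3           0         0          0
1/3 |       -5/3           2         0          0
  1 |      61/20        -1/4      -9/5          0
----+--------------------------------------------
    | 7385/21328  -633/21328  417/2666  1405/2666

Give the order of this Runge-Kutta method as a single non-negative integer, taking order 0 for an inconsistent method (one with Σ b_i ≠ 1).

b = (7385/21328, -633/21328, 417/2666, 1405/2666)
c = (0, 8/3, 1/3, 1)
Ac = (0, 0, 16/3, -19/15)
Σ b_i: 7385/21328·1 + (-633/21328)·1 + 417/2666·1 + 1405/2666·1 = 1 ✓
b·c: (-633/21328)·8/3 + 417/2666·1/3 + 1405/2666·1 = 1/2 ✓
b·c²: (-633/21328)·64/9 + 417/2666·1/9 + 1405/2666·1 = 1/3 ✓
b·Ac: 417/2666·16/3 + 1405/2666·(-19/15) = 1/6 ✓
b·c³: (-633/21328)·512/27 + 417/2666·1/27 + 1405/2666·1 = -40/1333 ≠ 1/4 ⇒ order 3.
b·(c∘Ac): 417/2666·16/9 + 1405/2666·(-19/15) = -3115/7998 ≠ 1/8
b·Ac²: 417/2666·128/9 + 1405/2666·(-89/45) = 28367/23994 ≠ 1/12
b·A²c: 1405/2666·(-48/5) = -6744/1333 ≠ 1/24

3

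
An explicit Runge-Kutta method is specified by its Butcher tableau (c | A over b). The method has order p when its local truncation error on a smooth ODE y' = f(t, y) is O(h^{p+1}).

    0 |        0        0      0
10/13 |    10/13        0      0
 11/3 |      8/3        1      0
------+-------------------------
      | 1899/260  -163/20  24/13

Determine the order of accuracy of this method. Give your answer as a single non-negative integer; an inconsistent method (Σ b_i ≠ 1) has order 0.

2

b = (1899/260, -163/20, 24/13)
c = (0, 10/13, 11/3)
Ac = (0, 0, 10/13)
Σ b_i: 1899/260·1 + (-163/20)·1 + 24/13·1 = 1 ✓
b·c: (-163/20)·10/13 + 24/13·11/3 = 1/2 ✓
b·c²: (-163/20)·100/169 + 24/13·121/9 = 10139/507 ≠ 1/3 ⇒ order 2.
b·Ac: 24/13·10/13 = 240/169 ≠ 1/6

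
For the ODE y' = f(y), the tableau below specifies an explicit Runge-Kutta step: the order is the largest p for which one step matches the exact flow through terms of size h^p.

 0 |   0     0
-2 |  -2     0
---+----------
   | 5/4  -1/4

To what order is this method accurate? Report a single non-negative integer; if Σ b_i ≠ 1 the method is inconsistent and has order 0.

b = (5/4, -1/4)
c = (0, -2)
Σ b_i: 5/4·1 + (-1/4)·1 = 1 ✓
b·c: (-1/4)·(-2) = 1/2 ✓; 2 stages ⇒ order 2.

2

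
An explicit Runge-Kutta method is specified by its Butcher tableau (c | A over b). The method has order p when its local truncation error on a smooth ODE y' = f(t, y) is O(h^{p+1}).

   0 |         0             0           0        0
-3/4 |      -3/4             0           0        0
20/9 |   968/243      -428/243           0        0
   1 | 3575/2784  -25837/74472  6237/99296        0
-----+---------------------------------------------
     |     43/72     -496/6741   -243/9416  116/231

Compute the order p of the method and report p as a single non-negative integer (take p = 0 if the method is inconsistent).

b = (43/72, -496/6741, -243/9416, 116/231)
c = (0, -3/4, 20/9, 1)
Ac = (0, 0, 107/81, 371/928)
Σ b_i: 43/72·1 + (-496/6741)·1 + (-243/9416)·1 + 116/231·1 = 1 ✓
b·c: (-496/6741)·(-3/4) + (-243/9416)·20/9 + 116/231·1 = 1/2 ✓
b·c²: (-496/6741)·9/16 + (-243/9416)·400/81 + 116/231·1 = 1/3 ✓
b·Ac: (-243/9416)·107/81 + 116/231·371/928 = 1/6 ✓
b·c³: (-496/6741)·(-27/64) + (-243/9416)·8000/729 + 116/231·1 = 1/4 ✓
b·(c∘Ac): (-243/9416)·2140/729 + 116/231·371/928 = 1/8 ✓
b·Ac²: (-243/9416)·(-107/108) + 116/231·427/3712 = 1/12 ✓
b·A²c: 116/231·77/928 = 1/24 ✓; 4 stages ⇒ order 4.

4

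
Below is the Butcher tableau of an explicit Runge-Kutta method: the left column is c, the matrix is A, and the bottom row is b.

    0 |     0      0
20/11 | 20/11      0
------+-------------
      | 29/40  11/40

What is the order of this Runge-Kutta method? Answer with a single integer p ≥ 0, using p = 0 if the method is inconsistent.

2

b = (29/40, 11/40)
c = (0, 20/11)
Σ b_i: 29/40·1 + 11/40·1 = 1 ✓
b·c: 11/40·20/11 = 1/2 ✓; 2 stages ⇒ order 2.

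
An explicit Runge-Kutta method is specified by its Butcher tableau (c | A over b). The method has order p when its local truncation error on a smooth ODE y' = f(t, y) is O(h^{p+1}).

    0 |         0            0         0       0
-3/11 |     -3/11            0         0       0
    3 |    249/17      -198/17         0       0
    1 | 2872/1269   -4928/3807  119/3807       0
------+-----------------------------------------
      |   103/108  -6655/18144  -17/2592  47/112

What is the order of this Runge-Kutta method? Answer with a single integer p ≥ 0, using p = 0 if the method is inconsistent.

4

b = (103/108, -6655/18144, -17/2592, 47/112)
c = (0, -3/11, 3, 1)
Ac = (0, 0, 54/17, 21/47)
Σ b_i: 103/108·1 + (-6655/18144)·1 + (-17/2592)·1 + 47/112·1 = 1 ✓
b·c: (-6655/18144)·(-3/11) + (-17/2592)·3 + 47/112·1 = 1/2 ✓
b·c²: (-6655/18144)·9/121 + (-17/2592)·9 + 47/112·1 = 1/3 ✓
b·Ac: (-17/2592)·54/17 + 47/112·21/47 = 1/6 ✓
b·c³: (-6655/18144)·(-27/1331) + (-17/2592)·27 + 47/112·1 = 1/4 ✓
b·(c∘Ac): (-17/2592)·162/17 + 47/112·21/47 = 1/8 ✓
b·Ac²: (-17/2592)·(-162/187) + 47/112·287/1551 = 1/12 ✓
b·A²c: 47/112·14/141 = 1/24 ✓; 4 stages ⇒ order 4.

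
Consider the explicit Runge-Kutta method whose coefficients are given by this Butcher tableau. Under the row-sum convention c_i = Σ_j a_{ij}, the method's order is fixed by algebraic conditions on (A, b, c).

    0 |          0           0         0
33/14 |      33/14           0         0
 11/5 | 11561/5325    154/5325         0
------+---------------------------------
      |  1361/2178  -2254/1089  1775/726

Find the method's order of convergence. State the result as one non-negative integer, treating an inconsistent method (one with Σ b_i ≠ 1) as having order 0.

3

b = (1361/2178, -2254/1089, 1775/726)
c = (0, 33/14, 11/5)
Ac = (0, 0, 121/1775)
Σ b_i: 1361/2178·1 + (-2254/1089)·1 + 1775/726·1 = 1 ✓
b·c: (-2254/1089)·33/14 + 1775/726·11/5 = 1/2 ✓
b·c²: (-2254/1089)·1089/196 + 1775/726·121/25 = 1/3 ✓
b·Ac: 1775/726·121/1775 = 1/6 ✓; 3 stages ⇒ order 3.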